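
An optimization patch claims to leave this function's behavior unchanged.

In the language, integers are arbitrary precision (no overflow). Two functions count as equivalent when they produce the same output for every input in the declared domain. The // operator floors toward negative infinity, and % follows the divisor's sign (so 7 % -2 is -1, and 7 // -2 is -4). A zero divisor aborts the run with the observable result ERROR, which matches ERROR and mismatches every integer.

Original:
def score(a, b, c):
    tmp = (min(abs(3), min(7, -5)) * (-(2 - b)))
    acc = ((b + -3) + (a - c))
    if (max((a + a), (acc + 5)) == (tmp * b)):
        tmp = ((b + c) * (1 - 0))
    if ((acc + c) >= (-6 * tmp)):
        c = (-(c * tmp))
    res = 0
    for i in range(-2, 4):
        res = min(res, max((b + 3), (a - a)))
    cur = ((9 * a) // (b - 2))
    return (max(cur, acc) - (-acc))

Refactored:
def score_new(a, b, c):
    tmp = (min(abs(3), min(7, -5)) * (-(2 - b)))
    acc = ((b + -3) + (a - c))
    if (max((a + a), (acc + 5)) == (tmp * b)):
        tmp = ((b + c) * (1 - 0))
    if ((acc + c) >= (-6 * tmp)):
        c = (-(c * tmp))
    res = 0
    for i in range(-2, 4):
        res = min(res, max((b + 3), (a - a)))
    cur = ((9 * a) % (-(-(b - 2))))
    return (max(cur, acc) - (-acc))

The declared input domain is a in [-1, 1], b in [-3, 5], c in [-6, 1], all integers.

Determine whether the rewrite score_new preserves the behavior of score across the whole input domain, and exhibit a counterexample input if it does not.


Try a=-1, b=-3, c=-6.
score: tmp=25, then acc=-1, then (max((a + a), (acc + 5)) == (tmp * b)) is false, then ((acc + c) >= (-6 * tmp)) is true, then c=150, then res=0, then (i=-2), then res=0, then (i=-1), then res=0, then (i=0), then res=0, then (i=1), then res=0, then (i=2), then res=0, then (i=3), then res=0, then cur=1, then returns 0
score_new: tmp=25, then acc=-1, then (max((a + a), (acc + 5)) == (tmp * b)) is false, then ((acc + c) >= (-6 * tmp)) is true, then c=150, then res=0, then (i=-2), then res=0, then (i=-1), then res=0, then (i=0), then res=0, then (i=1), then res=0, then (i=2), then res=0, then (i=3), then res=0, then cur=-4, then returns -2
0 vs -2 — the two versions disagree here.
verdict: not equivalent; witness: a=-1, b=-3, c=-6


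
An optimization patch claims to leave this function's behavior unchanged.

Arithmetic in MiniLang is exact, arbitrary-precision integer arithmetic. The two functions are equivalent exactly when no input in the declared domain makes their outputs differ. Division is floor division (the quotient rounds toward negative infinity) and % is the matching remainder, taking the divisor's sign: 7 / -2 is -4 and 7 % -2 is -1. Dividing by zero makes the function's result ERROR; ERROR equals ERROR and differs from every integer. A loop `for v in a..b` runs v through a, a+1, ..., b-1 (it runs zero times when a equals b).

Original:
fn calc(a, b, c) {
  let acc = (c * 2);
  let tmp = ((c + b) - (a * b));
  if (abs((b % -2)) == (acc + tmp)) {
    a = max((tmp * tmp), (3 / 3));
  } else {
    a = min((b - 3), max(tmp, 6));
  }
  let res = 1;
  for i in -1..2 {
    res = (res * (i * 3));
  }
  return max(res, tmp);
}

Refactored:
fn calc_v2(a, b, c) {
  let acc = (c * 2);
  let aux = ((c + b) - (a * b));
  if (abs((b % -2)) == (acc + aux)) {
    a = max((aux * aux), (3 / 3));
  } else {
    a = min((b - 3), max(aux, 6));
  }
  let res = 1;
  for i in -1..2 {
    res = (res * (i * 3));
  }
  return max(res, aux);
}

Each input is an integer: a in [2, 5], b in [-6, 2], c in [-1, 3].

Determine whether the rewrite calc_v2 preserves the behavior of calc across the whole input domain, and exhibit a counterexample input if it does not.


This is a faithful refactor — local variable names differ, but the computed results match everywhere.
Spot check at a=2, b=0, c=2 — calc: acc=4, then tmp=2, then (abs((b % -2)) == (acc + tmp)) is false, then a=-3, then res=1, then (i=-1), then res=-3, then (i=0), then res=0, then (i=1), then res=0, then returns 2. calc_v2: acc=4, then aux=2, then (abs((b % -2)) == (acc + aux)) is false, then a=-3, then res=1, then (i=-1), then res=-3, then (i=0), then res=0, then (i=1), then res=0, then returns 2. Both give 2.
Checked all 180 inputs in the declared domain: the outputs agree on every one.
verdict: equivalent


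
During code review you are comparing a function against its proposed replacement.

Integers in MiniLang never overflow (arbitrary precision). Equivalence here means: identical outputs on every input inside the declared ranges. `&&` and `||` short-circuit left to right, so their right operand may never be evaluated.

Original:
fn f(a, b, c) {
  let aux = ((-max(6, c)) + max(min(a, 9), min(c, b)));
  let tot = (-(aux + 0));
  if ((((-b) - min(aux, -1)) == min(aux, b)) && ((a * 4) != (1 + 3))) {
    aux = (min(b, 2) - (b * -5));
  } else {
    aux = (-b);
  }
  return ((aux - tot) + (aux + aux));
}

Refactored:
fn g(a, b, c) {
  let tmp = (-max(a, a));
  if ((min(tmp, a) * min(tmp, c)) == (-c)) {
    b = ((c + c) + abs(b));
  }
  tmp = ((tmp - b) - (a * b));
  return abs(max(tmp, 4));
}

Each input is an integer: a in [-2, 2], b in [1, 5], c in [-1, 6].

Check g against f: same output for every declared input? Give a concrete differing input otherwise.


These are not equivalent — on a=-2, b=1, c=-1 the outputs split (-10 vs 4).
f: aux := -7 | tot := 7 | ((((-b) - min(aux, -1)) == min(aux, b)) && ((a * 4) != (1 + 3))): false | aux := -1 | result -10
g: tmp := 2 | ((min(tmp, a) * min(tmp, c)) == (-c)): false | tmp := 3 | result 4
verdict: not equivalent; witness: a=-2, b=1, c=-1


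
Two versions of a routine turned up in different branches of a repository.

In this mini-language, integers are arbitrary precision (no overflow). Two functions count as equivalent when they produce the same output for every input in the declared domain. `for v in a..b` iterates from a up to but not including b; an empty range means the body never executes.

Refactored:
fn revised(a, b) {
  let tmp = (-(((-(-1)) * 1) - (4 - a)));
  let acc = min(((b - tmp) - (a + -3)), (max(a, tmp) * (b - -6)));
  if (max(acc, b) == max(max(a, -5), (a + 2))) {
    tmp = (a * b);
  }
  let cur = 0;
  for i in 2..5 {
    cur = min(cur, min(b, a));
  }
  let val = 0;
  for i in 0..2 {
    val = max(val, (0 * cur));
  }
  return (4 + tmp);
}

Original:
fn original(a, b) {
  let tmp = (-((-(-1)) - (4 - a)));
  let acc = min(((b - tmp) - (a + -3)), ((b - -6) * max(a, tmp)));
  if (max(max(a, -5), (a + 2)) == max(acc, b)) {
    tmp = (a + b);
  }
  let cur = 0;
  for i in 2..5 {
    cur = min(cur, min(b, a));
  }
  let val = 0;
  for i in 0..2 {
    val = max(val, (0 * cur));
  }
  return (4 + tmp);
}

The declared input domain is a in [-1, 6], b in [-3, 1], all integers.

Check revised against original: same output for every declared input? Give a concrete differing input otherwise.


Consider the input a=-1, b=1.
original: tmp=4, then acc=1, then (max(max(a, -5), (a + 2)) == max(acc, b)) is true, then tmp=0, then cur=0, then (i=2), then cur=-1, then (i=3), then cur=-1, then (i=4), then cur=-1, then val=0, then (i=0), then val=0, then (i=1), then val=0, then returns 4
revised: tmp=4, then acc=1, then (max(acc, b) == max(max(a, -5), (a + 2))) is true, then tmp=-1, then cur=0, then (i=2), then cur=-1, then (i=3), then cur=-1, then (i=4), then cur=-1, then val=0, then (i=0), then val=0, then (i=1), then val=0, then returns 3
4 != 3, so the rewrite changes behavior.
verdict: not equivalent; witness: a=-1, b=1


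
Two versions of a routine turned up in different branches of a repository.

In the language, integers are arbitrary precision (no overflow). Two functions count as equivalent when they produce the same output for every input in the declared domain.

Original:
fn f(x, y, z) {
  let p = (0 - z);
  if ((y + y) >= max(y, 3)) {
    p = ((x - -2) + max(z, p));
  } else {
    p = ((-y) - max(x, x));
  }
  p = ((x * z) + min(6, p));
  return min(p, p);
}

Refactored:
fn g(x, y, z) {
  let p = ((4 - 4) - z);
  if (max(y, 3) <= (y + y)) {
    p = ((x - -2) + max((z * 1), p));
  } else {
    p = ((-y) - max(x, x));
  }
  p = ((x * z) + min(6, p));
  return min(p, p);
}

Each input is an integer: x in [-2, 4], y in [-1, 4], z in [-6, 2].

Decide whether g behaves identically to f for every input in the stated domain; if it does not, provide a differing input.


The two are interchangeable: comparison usage differs; also arithmetic usage differs; also constant usage differs, and every declared input agrees.
One worked example (x=4, y=3, z=2) — f: p becomes -2; next ((y + y) >= max(y, 3)) evaluates to true; next p becomes 8; next p becomes 14; next final value 14; g: p becomes -2; next (max(y, 3) <= (y + y)) evaluates to true; next p becomes 8; next p becomes 14; next final value 14; agreement on 14.
Across all 378 domain points the two functions coincide.
verdict: equivalent


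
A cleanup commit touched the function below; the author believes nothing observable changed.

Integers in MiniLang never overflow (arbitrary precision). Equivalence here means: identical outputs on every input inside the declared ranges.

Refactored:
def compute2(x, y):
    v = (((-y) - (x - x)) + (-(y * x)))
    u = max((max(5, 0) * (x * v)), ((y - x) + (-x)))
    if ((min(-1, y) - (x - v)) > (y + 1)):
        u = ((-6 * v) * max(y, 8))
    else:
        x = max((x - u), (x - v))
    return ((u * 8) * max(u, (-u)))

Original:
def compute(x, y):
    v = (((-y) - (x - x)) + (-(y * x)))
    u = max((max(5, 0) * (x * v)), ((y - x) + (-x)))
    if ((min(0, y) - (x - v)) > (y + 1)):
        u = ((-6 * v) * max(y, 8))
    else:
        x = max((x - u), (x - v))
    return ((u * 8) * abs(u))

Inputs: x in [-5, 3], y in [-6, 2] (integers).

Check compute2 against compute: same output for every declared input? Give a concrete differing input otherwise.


These are not equivalent — on x=-2, y=0 the outputs split (0 vs 128).
compute: v becomes 0; next u becomes 4; next ((min(0, y) - (x - v)) > (y + 1)) evaluates to true; next u becomes 0; next final value 0
compute2: v becomes 0; next u becomes 4; next ((min(-1, y) - (x - v)) > (y + 1)) evaluates to false; next x becomes -2; next final value 128
verdict: not equivalent; witness: x=-2, y=0


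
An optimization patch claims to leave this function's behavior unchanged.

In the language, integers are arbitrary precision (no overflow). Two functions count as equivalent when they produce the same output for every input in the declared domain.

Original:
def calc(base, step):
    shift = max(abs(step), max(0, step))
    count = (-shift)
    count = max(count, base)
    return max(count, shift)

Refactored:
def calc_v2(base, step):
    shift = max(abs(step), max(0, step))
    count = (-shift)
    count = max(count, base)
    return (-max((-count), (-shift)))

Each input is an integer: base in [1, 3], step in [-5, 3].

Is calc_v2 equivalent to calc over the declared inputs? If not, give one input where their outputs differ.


Evaluate both at base=1, step=-5.
calc: shift becomes 5; next count becomes -5; next count becomes 1; next final value 5
calc_v2: shift becomes 5; next count becomes -5; next count becomes 1; next final value 1
5 vs 1 — the two versions disagree here.
verdict: not equivalent; witness: base=1, step=-5


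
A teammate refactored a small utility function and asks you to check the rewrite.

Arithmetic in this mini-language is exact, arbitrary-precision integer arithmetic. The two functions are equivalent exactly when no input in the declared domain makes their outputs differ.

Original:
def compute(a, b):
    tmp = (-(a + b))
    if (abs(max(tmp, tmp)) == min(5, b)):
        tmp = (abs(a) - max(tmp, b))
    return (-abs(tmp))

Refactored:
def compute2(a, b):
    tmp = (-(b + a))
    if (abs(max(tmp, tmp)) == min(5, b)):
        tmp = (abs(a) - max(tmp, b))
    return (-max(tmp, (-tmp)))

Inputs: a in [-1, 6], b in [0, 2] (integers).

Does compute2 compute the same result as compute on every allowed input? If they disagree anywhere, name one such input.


Differences: min/max/abs usage differs — yet all 24 inputs agree.
verdict: equivalent


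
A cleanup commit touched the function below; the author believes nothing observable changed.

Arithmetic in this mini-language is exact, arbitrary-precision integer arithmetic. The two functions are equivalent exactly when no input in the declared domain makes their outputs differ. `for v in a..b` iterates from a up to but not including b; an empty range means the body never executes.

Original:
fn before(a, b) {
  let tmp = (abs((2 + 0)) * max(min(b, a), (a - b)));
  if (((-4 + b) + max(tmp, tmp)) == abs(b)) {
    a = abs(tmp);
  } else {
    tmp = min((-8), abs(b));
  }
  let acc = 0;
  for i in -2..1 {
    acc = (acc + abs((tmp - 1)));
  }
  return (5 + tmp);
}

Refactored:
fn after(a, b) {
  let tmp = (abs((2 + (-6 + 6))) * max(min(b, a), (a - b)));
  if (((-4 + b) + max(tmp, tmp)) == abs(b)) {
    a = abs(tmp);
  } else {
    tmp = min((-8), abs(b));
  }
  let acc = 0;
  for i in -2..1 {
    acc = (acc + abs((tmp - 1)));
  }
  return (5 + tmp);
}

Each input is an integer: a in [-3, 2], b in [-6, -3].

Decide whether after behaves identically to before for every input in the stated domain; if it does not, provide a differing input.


Equivalent — the differences include arithmetic usage differs, plus constant usage differs, yet no declared input distinguishes the two.
Tracing a=-1, b=-6: before: tmp=10, then (((-4 + b) + max(tmp, tmp)) == abs(b)) is false, then tmp=-8, then acc=0, then (i=-2), then acc=9, then (i=-1), then acc=18, then (i=0), then acc=27, then returns -3 | after: tmp=10, then (((-4 + b) + max(tmp, tmp)) == abs(b)) is false, then tmp=-8, then acc=0, then (i=-2), then acc=9, then (i=-1), then acc=18, then (i=0), then acc=27, then returns -3 — matching result -3.
An exhaustive pass over the 24 declared inputs shows identical outputs.
verdict: equivalent


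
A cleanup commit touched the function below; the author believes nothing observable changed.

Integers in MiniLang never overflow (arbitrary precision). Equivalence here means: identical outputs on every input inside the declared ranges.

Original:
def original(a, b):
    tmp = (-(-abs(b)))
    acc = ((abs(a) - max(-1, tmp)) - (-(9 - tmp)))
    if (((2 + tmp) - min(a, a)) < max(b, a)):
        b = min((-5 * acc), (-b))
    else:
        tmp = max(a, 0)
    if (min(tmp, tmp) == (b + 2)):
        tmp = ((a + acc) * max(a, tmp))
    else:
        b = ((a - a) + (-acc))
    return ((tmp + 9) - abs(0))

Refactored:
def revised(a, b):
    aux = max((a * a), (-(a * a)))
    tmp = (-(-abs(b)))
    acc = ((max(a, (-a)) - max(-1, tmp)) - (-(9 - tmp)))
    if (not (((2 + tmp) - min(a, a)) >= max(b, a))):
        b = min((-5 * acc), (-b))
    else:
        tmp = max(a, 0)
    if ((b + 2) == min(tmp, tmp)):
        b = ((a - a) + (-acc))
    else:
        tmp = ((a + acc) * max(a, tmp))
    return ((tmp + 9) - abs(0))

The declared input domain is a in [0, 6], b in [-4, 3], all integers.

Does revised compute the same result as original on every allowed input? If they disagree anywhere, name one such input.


These are not equivalent — on a=1, b=-4 the outputs split (10 vs 12).
original: tmp=4, then acc=2, then (((2 + tmp) - min(a, a)) < max(b, a)) is false, then tmp=1, then (min(tmp, tmp) == (b + 2)) is false, then b=-2, then returns 10
revised: aux=1, then tmp=4, then acc=2, then (not (((2 + tmp) - min(a, a)) >= max(b, a))) is false, then tmp=1, then ((b + 2) == min(tmp, tmp)) is false, then tmp=3, then returns 12
verdict: not equivalent; witness: a=1, b=-4


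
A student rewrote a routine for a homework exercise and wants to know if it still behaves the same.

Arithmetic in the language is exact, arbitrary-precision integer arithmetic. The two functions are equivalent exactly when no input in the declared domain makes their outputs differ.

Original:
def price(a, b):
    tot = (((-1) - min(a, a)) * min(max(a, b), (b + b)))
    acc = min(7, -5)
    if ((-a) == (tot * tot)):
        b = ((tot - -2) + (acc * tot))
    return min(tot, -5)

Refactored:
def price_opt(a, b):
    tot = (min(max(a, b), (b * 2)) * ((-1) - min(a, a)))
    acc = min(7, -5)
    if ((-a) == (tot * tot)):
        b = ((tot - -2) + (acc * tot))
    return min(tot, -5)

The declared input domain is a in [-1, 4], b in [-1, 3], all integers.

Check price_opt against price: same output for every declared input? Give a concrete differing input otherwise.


Differences: constant usage differs, and arithmetic usage differs — yet all 30 inputs agree.
verdict: equivalent


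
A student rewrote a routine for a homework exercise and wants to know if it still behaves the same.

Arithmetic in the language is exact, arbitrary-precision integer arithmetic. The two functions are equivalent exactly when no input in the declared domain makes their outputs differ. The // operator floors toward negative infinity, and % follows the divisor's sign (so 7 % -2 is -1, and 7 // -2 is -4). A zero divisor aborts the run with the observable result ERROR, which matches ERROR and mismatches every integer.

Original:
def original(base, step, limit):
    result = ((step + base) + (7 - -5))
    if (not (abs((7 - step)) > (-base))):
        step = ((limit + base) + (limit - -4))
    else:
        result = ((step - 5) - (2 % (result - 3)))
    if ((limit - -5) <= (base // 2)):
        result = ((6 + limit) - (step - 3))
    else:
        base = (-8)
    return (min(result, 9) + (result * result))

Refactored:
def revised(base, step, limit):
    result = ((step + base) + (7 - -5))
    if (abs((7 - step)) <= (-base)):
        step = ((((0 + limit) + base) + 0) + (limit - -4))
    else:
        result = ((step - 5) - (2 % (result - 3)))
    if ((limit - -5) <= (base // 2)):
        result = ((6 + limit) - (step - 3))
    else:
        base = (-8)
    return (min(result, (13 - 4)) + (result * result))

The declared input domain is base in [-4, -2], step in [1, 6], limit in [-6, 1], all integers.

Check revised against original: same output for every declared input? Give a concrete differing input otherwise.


Side by side, the visible changes include: constant usage differs; and boolean connective usage differs; and comparison usage differs; and arithmetic usage differs.
Spot check at base=-4, step=3, limit=-3 — original: result=11, then (not (abs((7 - step)) > (-base))) is true, then step=-6, then ((limit - -5) <= (base // 2)) is false, then base=-8, then returns 130. revised: result=11, then (abs((7 - step)) <= (-base)) is true, then step=-6, then ((limit - -5) <= (base // 2)) is false, then base=-8, then returns 130. Both give 130.
Checked all 144 inputs in the declared domain: the outputs agree on every one.
verdict: equivalent


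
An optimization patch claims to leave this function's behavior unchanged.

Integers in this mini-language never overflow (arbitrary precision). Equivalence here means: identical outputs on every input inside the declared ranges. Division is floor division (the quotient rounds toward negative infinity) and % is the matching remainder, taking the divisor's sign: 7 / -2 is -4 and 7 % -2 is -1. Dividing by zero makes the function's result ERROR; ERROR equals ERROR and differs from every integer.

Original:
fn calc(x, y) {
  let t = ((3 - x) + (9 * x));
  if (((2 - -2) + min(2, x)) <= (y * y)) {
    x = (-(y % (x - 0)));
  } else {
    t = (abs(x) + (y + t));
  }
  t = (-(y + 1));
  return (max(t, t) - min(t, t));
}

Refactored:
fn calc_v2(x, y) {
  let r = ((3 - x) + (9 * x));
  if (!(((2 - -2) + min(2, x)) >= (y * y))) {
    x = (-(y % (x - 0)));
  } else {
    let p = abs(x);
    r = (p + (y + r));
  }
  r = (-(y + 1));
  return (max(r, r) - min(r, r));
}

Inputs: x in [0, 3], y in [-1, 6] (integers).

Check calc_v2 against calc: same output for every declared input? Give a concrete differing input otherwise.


At x=0, y=2: calc gives ERROR, calc_v2 gives 0.
verdict: not equivalent; witness: x=0, y=2


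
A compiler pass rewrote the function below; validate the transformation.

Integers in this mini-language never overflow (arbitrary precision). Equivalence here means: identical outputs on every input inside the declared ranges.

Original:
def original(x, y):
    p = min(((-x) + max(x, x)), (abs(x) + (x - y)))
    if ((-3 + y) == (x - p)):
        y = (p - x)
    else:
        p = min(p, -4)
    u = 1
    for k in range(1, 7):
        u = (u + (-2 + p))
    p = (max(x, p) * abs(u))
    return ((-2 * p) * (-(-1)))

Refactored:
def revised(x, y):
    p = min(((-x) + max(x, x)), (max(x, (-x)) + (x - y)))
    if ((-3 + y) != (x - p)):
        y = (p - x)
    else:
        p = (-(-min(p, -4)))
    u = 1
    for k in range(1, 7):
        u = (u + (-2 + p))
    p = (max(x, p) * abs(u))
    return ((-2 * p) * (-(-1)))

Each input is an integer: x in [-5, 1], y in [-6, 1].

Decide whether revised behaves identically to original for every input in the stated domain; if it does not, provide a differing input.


At x=-5, y=-6: original gives 280, revised gives 0.
verdict: not equivalent; witness: x=-5, y=-6


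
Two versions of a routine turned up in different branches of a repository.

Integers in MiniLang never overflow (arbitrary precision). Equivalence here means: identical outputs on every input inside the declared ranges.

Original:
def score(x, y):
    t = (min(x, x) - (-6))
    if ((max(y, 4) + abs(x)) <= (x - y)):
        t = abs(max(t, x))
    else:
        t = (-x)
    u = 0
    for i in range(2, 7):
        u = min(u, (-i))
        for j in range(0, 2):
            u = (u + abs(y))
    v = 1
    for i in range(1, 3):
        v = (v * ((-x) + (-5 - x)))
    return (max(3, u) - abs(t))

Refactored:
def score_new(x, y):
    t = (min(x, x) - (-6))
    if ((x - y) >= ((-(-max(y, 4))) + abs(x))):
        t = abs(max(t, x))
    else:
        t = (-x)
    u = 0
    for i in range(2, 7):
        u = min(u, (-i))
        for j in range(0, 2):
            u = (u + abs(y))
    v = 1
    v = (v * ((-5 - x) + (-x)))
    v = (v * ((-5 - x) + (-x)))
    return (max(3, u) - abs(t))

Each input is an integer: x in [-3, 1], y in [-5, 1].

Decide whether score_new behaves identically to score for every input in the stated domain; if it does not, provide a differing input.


Behavior is preserved: although comparison usage differs; and constant usage differs; and arithmetic usage differs; and loop structure differs, the outputs never diverge.
Tracing x=0, y=-3: score: t = 6; ((max(y, 4) + abs(x)) <= (x - y)) -> false; t = 0; u = 0; [i=2]; u = -2; [j=0]; u = 1; [j=1]; u = 4; [i=3]; u = -3; [j=0]; u = 0; [j=1]; u = 3; [i=4]; u = -4; [j=0]; u = -1; [j=1]; u = 2; [i=5]; u = -5; [j=0]; u = -2; [j=1]; u = 1; [i=6]; u = -6; [j=0]; u = -3; [j=1]; u = 0; v = 1; [i=1]; v = -5; [i=2]; v = 25; return 3 | score_new: t = 6; ((x - y) >= ((-(-max(y, 4))) + abs(x))) -> false; t = 0; u = 0; [i=2]; u = -2; [j=0]; u = 1; [j=1]; u = 4; [i=3]; u = -3; [j=0]; u = 0; [j=1]; u = 3; [i=4]; u = -4; [j=0]; u = -1; [j=1]; u = 2; [i=5]; u = -5; [j=0]; u = -2; [j=1]; u = 1; [i=6]; u = -6; [j=0]; u = -3; [j=1]; u = 0; v = 1; v = -5; v = 25; return 3 — matching result 3.
Every one of the 35 inputs gives matching results.
verdict: equivalent


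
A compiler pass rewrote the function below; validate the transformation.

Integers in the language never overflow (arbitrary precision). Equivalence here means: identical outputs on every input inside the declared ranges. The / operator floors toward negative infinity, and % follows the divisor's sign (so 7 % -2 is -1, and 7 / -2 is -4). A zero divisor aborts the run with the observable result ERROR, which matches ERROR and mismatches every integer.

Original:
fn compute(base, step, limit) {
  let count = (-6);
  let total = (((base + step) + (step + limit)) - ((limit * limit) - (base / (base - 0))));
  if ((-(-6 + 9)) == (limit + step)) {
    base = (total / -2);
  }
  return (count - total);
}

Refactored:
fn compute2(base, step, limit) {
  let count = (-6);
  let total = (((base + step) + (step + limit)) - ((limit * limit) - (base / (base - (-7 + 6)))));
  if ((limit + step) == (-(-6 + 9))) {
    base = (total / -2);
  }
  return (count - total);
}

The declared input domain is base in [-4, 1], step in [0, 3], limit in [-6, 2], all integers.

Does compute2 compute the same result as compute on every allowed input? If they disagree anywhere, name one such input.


Take base=-2, step=0, limit=-6.
compute: count = -6; total = -43; ((-(-6 + 9)) == (limit + step)) -> false; return 37
compute2: count = -6; total = -42; ((limit + step) == (-(-6 + 9))) -> false; return 36
37 vs 36 — the two versions disagree here.
verdict: not equivalent; witness: base=-2, step=0, limit=-6


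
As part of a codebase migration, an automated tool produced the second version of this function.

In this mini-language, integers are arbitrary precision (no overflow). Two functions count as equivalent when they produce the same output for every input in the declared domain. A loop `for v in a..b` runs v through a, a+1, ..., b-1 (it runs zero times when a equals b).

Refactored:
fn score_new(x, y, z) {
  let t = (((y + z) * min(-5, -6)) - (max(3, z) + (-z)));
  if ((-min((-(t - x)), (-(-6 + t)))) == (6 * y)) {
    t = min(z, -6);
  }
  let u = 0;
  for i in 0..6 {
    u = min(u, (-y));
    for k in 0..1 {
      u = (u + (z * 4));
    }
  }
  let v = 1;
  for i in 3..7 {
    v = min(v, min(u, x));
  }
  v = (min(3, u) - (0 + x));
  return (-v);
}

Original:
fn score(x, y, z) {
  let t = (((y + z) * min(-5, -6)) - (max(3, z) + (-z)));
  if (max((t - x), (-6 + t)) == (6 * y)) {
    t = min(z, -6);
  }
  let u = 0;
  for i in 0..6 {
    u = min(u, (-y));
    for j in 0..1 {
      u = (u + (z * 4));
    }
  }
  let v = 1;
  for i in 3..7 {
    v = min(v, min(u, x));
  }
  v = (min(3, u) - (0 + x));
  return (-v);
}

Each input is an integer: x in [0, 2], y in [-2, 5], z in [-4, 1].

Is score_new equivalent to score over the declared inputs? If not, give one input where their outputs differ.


Reading the diff, among the changes: min/max/abs usage differs; also local variable names differ.
Tracing x=1, y=4, z=-2: score: t := -17 | (max((t - x), (-6 + t)) == (6 * y)): false | u := 0 | iter i=0: | u := -4 | iter j=0: | u := -12 | iter i=1: | u := -12 | iter j=0: | u := -20 | iter i=2: | u := -20 | iter j=0: | u := -28 | iter i=3: | u := -28 | iter j=0: | u := -36 | iter i=4: | u := -36 | iter j=0: | u := -44 | iter i=5: | u := -44 | iter j=0: | u := -52 | v := 1 | iter i=3: | v := -52 | iter i=4: | v := -52 | iter i=5: | v := -52 | iter i=6: | v := -52 | v := -53 | result 53 | score_new: t := -17 | ((-min((-(t - x)), (-(-6 + t)))) == (6 * y)): false | u := 0 | iter i=0: | u := -4 | iter k=0: | u := -12 | iter i=1: | u := -12 | iter k=0: | u := -20 | iter i=2: | u := -20 | iter k=0: | u := -28 | iter i=3: | u := -28 | iter k=0: | u := -36 | iter i=4: | u := -36 | iter k=0: | u := -44 | iter i=5: | u := -44 | iter k=0: | u := -52 | v := 1 | iter i=3: | v := -52 | iter i=4: | v := -52 | iter i=5: | v := -52 | iter i=6: | v := -52 | v := -53 | result 53 — matching result 53.
Sweeping the whole domain (144 inputs) finds no disagreement.
verdict: equivalent


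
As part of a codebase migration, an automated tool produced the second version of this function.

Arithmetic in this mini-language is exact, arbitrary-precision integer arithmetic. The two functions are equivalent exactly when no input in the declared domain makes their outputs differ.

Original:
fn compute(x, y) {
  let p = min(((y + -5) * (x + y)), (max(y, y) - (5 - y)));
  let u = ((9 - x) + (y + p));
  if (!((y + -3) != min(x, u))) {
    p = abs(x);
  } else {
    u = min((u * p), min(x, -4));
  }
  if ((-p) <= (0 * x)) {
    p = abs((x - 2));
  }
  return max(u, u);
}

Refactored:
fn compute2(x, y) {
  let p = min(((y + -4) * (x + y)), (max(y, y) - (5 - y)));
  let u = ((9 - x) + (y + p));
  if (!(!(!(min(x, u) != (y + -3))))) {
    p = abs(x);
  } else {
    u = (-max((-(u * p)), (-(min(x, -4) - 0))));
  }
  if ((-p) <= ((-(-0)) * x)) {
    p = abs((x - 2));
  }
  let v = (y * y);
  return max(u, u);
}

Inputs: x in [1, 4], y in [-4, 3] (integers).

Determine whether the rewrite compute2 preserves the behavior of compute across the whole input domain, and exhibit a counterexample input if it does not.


Evaluate both at x=1, y=1.
compute: p=-8, then u=1, then (!((y + -3) != min(x, u))) is false, then u=-8, then ((-p) <= (0 * x)) is false, then returns -8
compute2: p=-6, then u=3, then (!(!(!(min(x, u) != (y + -3))))) is false, then u=-18, then ((-p) <= ((-(-0)) * x)) is false, then v=1, then returns -18
-8 != -18, so the rewrite changes behavior.
verdict: not equivalent; witness: x=1, y=1


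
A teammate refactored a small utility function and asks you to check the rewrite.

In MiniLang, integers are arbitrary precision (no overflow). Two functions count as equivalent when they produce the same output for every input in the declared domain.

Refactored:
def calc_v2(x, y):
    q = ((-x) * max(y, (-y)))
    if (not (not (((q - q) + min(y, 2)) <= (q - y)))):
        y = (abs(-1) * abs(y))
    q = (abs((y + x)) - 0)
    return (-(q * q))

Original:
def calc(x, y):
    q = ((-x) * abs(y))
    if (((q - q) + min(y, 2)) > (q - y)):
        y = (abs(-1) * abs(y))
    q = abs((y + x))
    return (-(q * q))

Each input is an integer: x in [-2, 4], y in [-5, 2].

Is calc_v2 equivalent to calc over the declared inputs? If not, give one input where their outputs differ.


There is a counterexample at x=-2, y=-5: -49 on one side, -9 on the other.
calc: q=10, then (((q - q) + min(y, 2)) > (q - y)) is false, then q=7, then returns -49
calc_v2: q=10, then (not (not (((q - q) + min(y, 2)) <= (q - y)))) is true, then y=5, then q=3, then returns -9
verdict: not equivalent; witness: x=-2, y=-5


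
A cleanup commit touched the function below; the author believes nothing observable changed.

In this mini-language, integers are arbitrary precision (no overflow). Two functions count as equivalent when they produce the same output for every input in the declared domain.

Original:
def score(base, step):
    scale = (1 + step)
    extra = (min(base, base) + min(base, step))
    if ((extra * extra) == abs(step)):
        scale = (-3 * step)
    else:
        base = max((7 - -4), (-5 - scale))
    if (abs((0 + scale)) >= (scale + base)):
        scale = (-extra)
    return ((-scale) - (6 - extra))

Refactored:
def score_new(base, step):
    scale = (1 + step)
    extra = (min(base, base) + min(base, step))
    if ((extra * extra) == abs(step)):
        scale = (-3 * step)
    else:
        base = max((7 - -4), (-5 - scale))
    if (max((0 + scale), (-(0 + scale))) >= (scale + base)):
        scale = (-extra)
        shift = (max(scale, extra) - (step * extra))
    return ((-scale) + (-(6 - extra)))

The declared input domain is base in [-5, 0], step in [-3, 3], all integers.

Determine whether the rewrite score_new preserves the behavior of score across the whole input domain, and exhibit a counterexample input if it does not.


Comparing the listings, the differences include: arithmetic usage differs; min/max/abs usage differs; local variable names differ; constant usage differs; statement counts differ.
Tracing base=-2, step=1: score: scale=2, then extra=-4, then ((extra * extra) == abs(step)) is false, then base=11, then (abs((0 + scale)) >= (scale + base)) is false, then returns -12 | score_new: scale=2, then extra=-4, then ((extra * extra) == abs(step)) is false, then base=11, then (max((0 + scale), (-(0 + scale))) >= (scale + base)) is false, then returns -12 — matching result -12.
Sweeping the whole domain (42 inputs) finds no disagreement.
verdict: equivalent


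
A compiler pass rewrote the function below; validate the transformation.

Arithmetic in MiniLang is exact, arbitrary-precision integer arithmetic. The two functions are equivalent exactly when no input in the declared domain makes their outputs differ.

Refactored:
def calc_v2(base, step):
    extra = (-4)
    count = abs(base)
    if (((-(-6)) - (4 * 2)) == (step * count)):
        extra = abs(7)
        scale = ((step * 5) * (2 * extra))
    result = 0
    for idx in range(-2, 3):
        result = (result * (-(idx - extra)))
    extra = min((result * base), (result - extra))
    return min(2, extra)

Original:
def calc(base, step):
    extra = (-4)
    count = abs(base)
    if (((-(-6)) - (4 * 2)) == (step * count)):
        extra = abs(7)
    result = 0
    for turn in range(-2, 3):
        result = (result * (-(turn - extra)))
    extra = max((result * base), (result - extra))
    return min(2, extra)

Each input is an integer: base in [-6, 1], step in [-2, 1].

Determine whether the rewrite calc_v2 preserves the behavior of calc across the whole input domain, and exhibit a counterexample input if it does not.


Not equivalent: base=-6, step=-2 separates them (2 vs 0).
calc: extra=-4, then count=6, then (((-(-6)) - (4 * 2)) == (step * count)) is false, then result=0, then (turn=-2), then result=0, then (turn=-1), then result=0, then (turn=0), then result=0, then (turn=1), then result=0, then (turn=2), then result=0, then extra=4, then returns 2
calc_v2: extra=-4, then count=6, then (((-(-6)) - (4 * 2)) == (step * count)) is false, then result=0, then (idx=-2), then result=0, then (idx=-1), then result=0, then (idx=0), then result=0, then (idx=1), then result=0, then (idx=2), then result=0, then extra=0, then returns 0
verdict: not equivalent; witness: base=-6, step=-2


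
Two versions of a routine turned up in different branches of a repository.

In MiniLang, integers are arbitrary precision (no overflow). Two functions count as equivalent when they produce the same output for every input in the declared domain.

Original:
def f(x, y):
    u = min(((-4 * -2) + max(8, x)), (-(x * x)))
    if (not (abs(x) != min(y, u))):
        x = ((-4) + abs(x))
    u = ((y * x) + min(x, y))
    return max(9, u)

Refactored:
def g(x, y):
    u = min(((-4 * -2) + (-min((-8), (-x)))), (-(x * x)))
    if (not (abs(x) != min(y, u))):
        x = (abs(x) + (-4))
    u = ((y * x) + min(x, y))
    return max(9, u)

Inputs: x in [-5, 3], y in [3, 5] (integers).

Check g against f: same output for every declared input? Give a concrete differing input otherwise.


This is a faithful refactor — min/max/abs usage differs, but the computed results match everywhere.
Spot check at x=-5, y=4 — f: u := -25 | (not (abs(x) != min(y, u))): false | u := -25 | result 9. g: u := -25 | (not (abs(x) != min(y, u))): false | u := -25 | result 9. Both give 9.
Checked all 27 inputs in the declared domain: the outputs agree on every one.
verdict: equivalent


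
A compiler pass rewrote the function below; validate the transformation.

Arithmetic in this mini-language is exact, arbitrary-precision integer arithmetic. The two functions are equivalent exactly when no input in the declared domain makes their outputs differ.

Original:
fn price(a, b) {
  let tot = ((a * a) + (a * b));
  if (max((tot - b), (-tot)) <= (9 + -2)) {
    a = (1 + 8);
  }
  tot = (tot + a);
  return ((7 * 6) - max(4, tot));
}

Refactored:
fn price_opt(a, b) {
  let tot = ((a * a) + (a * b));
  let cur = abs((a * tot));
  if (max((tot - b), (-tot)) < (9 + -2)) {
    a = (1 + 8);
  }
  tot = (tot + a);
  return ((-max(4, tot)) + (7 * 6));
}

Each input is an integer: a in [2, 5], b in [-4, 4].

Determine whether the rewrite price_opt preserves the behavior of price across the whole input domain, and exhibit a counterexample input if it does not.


On input a=2, b=3, price returns 23 while price_opt returns 30.
verdict: not equivalent; witness: a=2, b=3


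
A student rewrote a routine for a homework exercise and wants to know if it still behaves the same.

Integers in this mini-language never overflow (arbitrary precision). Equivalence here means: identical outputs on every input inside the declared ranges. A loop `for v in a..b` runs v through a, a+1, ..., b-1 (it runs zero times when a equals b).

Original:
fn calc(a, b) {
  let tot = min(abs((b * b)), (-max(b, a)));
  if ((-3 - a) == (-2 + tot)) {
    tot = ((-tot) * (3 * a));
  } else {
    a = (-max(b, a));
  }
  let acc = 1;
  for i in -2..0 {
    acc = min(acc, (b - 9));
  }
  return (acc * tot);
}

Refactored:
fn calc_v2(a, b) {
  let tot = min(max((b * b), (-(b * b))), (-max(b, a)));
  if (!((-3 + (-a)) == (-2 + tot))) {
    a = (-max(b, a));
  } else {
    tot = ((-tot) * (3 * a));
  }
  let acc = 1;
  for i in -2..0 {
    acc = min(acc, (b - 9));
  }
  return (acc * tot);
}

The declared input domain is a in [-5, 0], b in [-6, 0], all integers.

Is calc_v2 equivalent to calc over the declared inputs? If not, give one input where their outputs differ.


Equivalent — the differences include boolean connective usage differs; also min/max/abs usage differs; also arithmetic usage differs, yet no declared input distinguishes the two.
Tracing a=-2, b=0: calc: tot=0, then ((-3 - a) == (-2 + tot)) is false, then a=0, then acc=1, then (i=-2), then acc=-9, then (i=-1), then acc=-9, then returns 0 | calc_v2: tot=0, then (!((-3 + (-a)) == (-2 + tot))) is true, then a=0, then acc=1, then (i=-2), then acc=-9, then (i=-1), then acc=-9, then returns 0 — matching result 0.
An exhaustive pass over the 42 declared inputs shows identical outputs.
verdict: equivalent


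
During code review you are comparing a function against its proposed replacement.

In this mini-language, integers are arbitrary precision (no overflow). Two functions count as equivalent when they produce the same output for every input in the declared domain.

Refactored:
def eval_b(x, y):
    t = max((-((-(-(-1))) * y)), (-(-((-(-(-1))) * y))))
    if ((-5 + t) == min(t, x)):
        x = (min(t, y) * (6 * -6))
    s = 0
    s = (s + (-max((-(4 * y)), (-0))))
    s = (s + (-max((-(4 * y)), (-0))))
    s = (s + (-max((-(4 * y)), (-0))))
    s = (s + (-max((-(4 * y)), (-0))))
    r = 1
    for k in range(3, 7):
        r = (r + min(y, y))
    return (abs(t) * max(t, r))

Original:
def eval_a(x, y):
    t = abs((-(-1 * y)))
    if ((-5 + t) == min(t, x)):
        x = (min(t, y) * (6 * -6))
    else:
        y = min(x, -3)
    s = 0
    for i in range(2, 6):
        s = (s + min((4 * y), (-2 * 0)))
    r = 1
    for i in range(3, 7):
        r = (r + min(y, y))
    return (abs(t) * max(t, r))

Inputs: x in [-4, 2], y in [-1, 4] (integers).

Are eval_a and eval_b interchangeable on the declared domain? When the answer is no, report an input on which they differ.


Try x=-4, y=2.
eval_a: t becomes 2; next ((-5 + t) == min(t, x)) evaluates to false; next y becomes -4; next s becomes 0; next at i=2:; next s becomes -16; next at i=3:; next s becomes -32; next at i=4:; next s becomes -48; next at i=5:; next s becomes -64; next r becomes 1; next at i=3:; next r becomes -3; next at i=4:; next r becomes -7; next at i=5:; next r becomes -11; next at i=6:; next r becomes -15; next final value 4
eval_b: t becomes 2; next ((-5 + t) == min(t, x)) evaluates to false; next s becomes 0; next s becomes 0; next s becomes 0; next s becomes 0; next s becomes 0; next r becomes 1; next at k=3:; next r becomes 3; next at k=4:; next r becomes 5; next at k=5:; next r becomes 7; next at k=6:; next r becomes 9; next final value 18
4 against 18: the behavior changed.
verdict: not equivalent; witness: x=-4, y=2


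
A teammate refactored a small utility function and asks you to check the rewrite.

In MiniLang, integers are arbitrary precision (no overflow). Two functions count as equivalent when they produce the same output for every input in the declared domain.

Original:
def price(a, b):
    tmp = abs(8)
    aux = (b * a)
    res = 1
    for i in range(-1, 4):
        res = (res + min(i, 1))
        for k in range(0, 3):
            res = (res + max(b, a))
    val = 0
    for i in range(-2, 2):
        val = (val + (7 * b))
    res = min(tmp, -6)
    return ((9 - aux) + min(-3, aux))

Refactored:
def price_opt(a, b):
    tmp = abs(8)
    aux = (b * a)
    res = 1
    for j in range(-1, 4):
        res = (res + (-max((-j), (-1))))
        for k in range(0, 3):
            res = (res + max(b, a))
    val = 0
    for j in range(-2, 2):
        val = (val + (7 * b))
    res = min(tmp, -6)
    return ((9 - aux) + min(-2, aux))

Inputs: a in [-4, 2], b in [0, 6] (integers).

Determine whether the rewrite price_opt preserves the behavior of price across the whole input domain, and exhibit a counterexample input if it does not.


Not equivalent: a=-4, b=0 separates them (6 vs 7).
price: tmp = 8; aux = 0; res = 1; [i=-1]; res = 0; [k=0]; res = 0; [k=1]; res = 0; [k=2]; res = 0; [i=0]; res = 0; [k=0]; res = 0; [k=1]; res = 0; [k=2]; res = 0; [i=1]; res = 1; [k=0]; res = 1; [k=1]; res = 1; [k=2]; res = 1; [i=2]; res = 2; [k=0]; res = 2; [k=1]; res = 2; [k=2]; res = 2; [i=3]; res = 3; [k=0]; res = 3; [k=1]; res = 3; [k=2]; res = 3; val = 0; [i=-2]; val = 0; [i=-1]; val = 0; [i=0]; val = 0; [i=1]; val = 0; res = -6; return 6
price_opt: tmp = 8; aux = 0; res = 1; [j=-1]; res = 0; [k=0]; res = 0; [k=1]; res = 0; [k=2]; res = 0; [j=0]; res = 0; [k=0]; res = 0; [k=1]; res = 0; [k=2]; res = 0; [j=1]; res = 1; [k=0]; res = 1; [k=1]; res = 1; [k=2]; res = 1; [j=2]; res = 2; [k=0]; res = 2; [k=1]; res = 2; [k=2]; res = 2; [j=3]; res = 3; [k=0]; res = 3; [k=1]; res = 3; [k=2]; res = 3; val = 0; [j=-2]; val = 0; [j=-1]; val = 0; [j=0]; val = 0; [j=1]; val = 0; res = -6; return 7
verdict: not equivalent; witness: a=-4, b=0
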